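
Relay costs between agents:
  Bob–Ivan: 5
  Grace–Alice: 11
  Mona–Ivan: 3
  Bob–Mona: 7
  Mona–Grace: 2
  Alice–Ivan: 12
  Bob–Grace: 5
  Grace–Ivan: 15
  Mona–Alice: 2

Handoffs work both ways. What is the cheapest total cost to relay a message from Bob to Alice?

Comparing a few candidate routes:
Bob-Grace-Alice: 5 + 11 = 16
Bob-Grace-Mona-Alice: 5 + 2 + 2 = 9
Bob-Ivan-Mona-Alice: 5 + 3 + 2 = 10
Bob-Mona-Alice: 7 + 2 = 9
Shortest: 9.

9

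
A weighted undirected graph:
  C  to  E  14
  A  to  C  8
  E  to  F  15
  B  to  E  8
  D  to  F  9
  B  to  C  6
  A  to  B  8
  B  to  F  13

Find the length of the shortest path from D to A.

A few of the D→A routes:
D→F→B→C→A: 9 + 13 + 6 + 8 = 36
D→F→B→A: 9 + 13 + 8 = 30
D→F→E→B→A: 9 + 15 + 8 + 8 = 40
Best route has total 30.

30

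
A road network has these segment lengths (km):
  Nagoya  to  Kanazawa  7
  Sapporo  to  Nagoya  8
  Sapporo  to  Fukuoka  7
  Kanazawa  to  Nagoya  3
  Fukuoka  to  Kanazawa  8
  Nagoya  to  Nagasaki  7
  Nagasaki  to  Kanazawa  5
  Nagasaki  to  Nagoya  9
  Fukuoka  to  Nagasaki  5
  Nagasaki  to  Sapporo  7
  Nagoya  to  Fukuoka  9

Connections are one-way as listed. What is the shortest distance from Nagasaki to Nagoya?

Paths from Nagasaki to Nagoya:
Nagasaki -> Nagoya: 9
Nagasaki -> Sapporo -> Fukuoka -> Kanazawa -> Nagoya: 7 + 7 + 8 + 3 = 25
Nagasaki -> Kanazawa -> Nagoya: 5 + 3 = 8
Nagasaki -> Sapporo -> Nagoya: 7 + 8 = 15
Shortest: 8 km.

8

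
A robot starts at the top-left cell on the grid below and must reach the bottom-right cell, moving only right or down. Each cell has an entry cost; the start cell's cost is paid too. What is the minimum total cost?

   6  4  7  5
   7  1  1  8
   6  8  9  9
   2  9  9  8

Take (0,0)→(0,1)→(1,1)→(1,2)→(1,3)→(2,3)→(3,3) for a total of 6 + 4 + 1 + 1 + 8 + 9 + 8 = 37.
For comparison, the top-then-right route costs 47.

37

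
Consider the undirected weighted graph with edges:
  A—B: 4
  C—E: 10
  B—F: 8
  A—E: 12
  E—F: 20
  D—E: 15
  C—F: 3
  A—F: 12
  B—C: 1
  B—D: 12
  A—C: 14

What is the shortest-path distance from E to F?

13

A few of the E→F routes:
E - C - F: 10 + 3 = 13
E - A - B - C - F: 12 + 4 + 1 + 3 = 20
E - C - B - F: 10 + 1 + 8 = 19
The minimum is 13.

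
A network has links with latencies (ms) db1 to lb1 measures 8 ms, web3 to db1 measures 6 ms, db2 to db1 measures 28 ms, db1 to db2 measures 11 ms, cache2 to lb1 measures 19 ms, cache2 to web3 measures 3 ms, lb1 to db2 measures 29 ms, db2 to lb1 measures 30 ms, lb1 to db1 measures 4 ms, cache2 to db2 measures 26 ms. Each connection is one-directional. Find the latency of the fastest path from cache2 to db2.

20

Checking several routes:
cache2 → db2: 26
cache2 → lb1 → db1 → db2: 19 + 4 + 11 = 34
cache2 → web3 → db1 → db2: 3 + 6 + 11 = 20
cache2 → web3 → db1 → lb1 → db2: 3 + 6 + 8 + 29 = 46
The minimum is 20 ms.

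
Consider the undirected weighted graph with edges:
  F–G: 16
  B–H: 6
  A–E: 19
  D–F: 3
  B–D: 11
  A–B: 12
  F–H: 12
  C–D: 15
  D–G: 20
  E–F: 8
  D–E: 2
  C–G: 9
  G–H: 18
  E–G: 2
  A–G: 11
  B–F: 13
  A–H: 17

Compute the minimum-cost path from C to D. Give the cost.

Some routes from C to D:
C-G-E-F-D: 9 + 2 + 8 + 3 = 22
C-G-F-D: 9 + 16 + 3 = 28
C-G-D: 9 + 20 = 29
C-G-E-D: 9 + 2 + 2 = 13
C-D: 15
Shortest: 13.

13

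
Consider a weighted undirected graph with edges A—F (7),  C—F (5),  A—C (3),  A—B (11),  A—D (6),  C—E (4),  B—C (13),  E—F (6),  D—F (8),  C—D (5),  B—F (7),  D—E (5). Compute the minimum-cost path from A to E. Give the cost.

A few of the A→E routes:
A -> C -> D -> E: 3 + 5 + 5 = 13
A -> D -> E: 6 + 5 = 11
A -> C -> E: 3 + 4 = 7
A -> F -> E: 7 + 6 = 13
The minimum is 7.

7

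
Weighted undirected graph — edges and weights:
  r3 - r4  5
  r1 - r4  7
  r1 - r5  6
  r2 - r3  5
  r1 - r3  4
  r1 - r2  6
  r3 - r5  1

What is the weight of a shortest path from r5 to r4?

Comparing a few candidate routes:
r5 - r3 - r1 - r4: 1 + 4 + 7 = 12
r5 - r1 - r4: 6 + 7 = 13
r5 - r3 - r4: 1 + 5 = 6
r5 - r1 - r3 - r4: 6 + 4 + 5 = 15
The minimum is 6.

6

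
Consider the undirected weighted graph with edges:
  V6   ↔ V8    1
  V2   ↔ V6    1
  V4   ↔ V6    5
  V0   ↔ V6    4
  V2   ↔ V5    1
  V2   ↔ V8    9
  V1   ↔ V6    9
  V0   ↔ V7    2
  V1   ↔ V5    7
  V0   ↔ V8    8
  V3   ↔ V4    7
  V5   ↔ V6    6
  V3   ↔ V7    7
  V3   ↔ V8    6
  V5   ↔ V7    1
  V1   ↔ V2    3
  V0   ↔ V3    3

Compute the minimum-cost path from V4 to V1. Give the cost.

9

A few of the V4→V1 routes:
V4 -> V6 -> V2 -> V5 -> V1: 5 + 1 + 1 + 7 = 14
V4 -> V6 -> V2 -> V1: 5 + 1 + 3 = 9
V4 -> V6 -> V1: 5 + 9 = 14
Shortest: 9.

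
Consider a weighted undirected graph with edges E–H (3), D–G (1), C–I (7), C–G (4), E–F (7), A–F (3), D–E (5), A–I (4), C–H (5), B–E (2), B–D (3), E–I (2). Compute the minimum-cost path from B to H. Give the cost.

5

Some routes from B to H:
B -> E -> H: 2 + 3 = 5
B -> D -> G -> C -> I -> E -> H: 3 + 1 + 4 + 7 + 2 + 3 = 20
B -> E -> I -> C -> H: 2 + 2 + 7 + 5 = 16
B -> D -> G -> C -> H: 3 + 1 + 4 + 5 = 13
B -> D -> E -> H: 3 + 5 + 3 = 11
B -> E -> D -> G -> C -> H: 2 + 5 + 1 + 4 + 5 = 17
Shortest: 5.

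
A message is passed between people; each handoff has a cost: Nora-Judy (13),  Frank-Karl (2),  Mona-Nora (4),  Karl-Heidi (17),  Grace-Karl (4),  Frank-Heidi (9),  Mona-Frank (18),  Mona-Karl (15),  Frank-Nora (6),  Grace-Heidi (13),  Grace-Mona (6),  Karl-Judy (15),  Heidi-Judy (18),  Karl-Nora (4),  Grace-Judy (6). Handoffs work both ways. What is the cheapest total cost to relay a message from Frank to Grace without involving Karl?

A few of the Frank→Grace routes:
Frank→Nora→Judy→Grace: 6 + 13 + 6 = 25
Frank→Nora→Mona→Grace: 6 + 4 + 6 = 16
Frank→Heidi→Judy→Grace: 9 + 18 + 6 = 33
Frank→Heidi→Grace: 9 + 13 = 22
Frank→Mona→Grace: 18 + 6 = 24
Best route has total 16.

16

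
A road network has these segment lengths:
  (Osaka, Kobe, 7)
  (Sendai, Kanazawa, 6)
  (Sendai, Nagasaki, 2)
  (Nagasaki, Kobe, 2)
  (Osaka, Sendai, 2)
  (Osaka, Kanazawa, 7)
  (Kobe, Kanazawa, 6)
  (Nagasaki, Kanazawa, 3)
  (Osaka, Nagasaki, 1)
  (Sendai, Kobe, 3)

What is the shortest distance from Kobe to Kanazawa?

Checking several routes:
Kobe-Nagasaki-Sendai-Kanazawa: 2 + 2 + 6 = 10
Kobe-Nagasaki-Kanazawa: 2 + 3 = 5
Kobe-Kanazawa: 6
Kobe-Sendai-Osaka-Nagasaki-Kanazawa: 3 + 2 + 1 + 3 = 9
Kobe-Sendai-Nagasaki-Kanazawa: 3 + 2 + 3 = 8
Kobe-Sendai-Kanazawa: 3 + 6 = 9
Shortest: 5.

5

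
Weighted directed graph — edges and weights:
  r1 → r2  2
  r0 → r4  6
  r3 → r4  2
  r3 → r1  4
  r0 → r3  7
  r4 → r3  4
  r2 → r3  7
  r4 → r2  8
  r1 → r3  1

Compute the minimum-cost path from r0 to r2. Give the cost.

13

Routes from r0 to r2:
r0→r4→r2: 6 + 8 = 14
r0→r3→r4→r2: 7 + 2 + 8 = 17
r0→r3→r1→r2: 7 + 4 + 2 = 13
r0→r4→r3→r1→r2: 6 + 4 + 4 + 2 = 16
Best route has total 13.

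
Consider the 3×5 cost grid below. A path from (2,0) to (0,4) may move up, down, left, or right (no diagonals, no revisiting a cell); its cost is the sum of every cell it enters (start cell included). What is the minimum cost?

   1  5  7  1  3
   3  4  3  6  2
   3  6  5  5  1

Take (2,0)→(1,0)→(0,0)→(0,1)→(0,2)→(0,3)→(0,4) for a total of 3 + 3 + 1 + 5 + 7 + 1 + 3 = 23.

23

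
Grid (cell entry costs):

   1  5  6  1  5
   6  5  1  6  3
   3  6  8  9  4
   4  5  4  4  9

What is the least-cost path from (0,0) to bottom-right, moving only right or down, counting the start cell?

Best path: (0,0) -> (0,1) -> (0,2) -> (0,3) -> (0,4) -> (1,4) -> (2,4) -> (3,4)
Cost: 1 + 5 + 6 + 1 + 5 + 3 + 4 + 9 = 34

34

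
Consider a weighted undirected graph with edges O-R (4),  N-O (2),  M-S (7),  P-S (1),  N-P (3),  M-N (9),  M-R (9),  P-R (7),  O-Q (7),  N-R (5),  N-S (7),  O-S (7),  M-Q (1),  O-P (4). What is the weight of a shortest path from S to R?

8

Some routes from S to R:
S -> P -> N -> R: 1 + 3 + 5 = 9
S -> P -> O -> R: 1 + 4 + 4 = 9
S -> P -> R: 1 + 7 = 8
S -> P -> N -> O -> R: 1 + 3 + 2 + 4 = 10
Best route has total 8.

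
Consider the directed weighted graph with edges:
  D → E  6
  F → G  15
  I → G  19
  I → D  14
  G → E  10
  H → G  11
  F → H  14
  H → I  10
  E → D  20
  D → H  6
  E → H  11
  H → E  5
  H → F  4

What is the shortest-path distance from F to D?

Checking several routes:
F - G - E - D: 15 + 10 + 20 = 45
F - H - G - E - D: 14 + 11 + 10 + 20 = 55
F - H - I - D: 14 + 10 + 14 = 38
F - H - E - D: 14 + 5 + 20 = 39
F - G - E - H - I - D: 15 + 10 + 11 + 10 + 14 = 60
Shortest: 38.

38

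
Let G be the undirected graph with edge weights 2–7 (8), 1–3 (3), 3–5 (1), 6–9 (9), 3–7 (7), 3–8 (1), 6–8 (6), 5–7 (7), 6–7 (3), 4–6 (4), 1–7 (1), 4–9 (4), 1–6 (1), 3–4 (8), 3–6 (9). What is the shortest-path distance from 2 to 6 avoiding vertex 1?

11

Comparing a few candidate routes:
2-7-5-3-8-6: 8 + 7 + 1 + 1 + 6 = 23
2-7-6: 8 + 3 = 11
2-7-3-8-6: 8 + 7 + 1 + 6 = 22
Shortest: 11.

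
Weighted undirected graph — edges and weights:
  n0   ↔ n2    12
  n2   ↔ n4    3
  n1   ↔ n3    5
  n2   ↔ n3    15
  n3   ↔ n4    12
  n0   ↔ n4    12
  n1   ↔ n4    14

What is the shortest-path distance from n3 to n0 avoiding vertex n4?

Routes from n3 to n0 avoiding n4:
n3→n2→n0: 15 + 12 = 27
Shortest: 27.

27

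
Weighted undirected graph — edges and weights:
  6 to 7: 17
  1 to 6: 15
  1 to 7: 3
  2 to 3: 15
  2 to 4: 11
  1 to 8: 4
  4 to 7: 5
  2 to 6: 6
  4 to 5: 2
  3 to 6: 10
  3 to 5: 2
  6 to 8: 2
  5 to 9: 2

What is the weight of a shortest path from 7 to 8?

Some routes from 7 to 8:
7-4-2-6-8: 5 + 11 + 6 + 2 = 24
7-1-8: 3 + 4 = 7
7-4-5-3-6-8: 5 + 2 + 2 + 10 + 2 = 21
7-1-6-8: 3 + 15 + 2 = 20
7-6-8: 17 + 2 = 19
Shortest: 7.

7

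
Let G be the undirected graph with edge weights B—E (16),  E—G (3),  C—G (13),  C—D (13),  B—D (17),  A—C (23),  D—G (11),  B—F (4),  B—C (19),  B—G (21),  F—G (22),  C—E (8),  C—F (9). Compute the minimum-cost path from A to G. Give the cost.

34

Checking several routes:
A -> C -> E -> G: 23 + 8 + 3 = 34
A -> C -> G: 23 + 13 = 36
A -> C -> D -> G: 23 + 13 + 11 = 47
A -> C -> F -> G: 23 + 9 + 22 = 54
Shortest: 34.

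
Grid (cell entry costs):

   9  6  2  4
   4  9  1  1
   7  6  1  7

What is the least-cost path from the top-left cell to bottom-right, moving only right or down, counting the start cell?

26

Path (0,0) -> (0,1) -> (0,2) -> (1,2) -> (1,3) -> (2,3): 9 + 6 + 2 + 1 + 1 + 7 = 26.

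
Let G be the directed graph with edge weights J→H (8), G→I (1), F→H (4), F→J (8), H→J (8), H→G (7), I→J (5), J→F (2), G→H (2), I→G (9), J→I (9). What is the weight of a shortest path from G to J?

Candidate routes:
G-H-J: 2 + 8 = 10
G-I-J: 1 + 5 = 6
The minimum is 6.

6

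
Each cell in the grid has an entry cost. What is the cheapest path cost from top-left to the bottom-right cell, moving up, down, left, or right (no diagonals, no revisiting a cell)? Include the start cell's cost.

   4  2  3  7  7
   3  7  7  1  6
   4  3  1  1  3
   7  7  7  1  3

20

One optimal route is (0,0) → (1,0) → (2,0) → (2,1) → (2,2) → (2,3) → (3,3) → (3,4).
Its cost is 4 + 3 + 4 + 3 + 1 + 1 + 1 + 3 = 20.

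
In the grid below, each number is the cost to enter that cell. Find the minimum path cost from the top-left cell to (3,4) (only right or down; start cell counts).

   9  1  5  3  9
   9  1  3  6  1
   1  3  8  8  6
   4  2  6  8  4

One optimal route is [0,0] -> [0,1] -> [1,1] -> [1,2] -> [1,3] -> [1,4] -> [2,4] -> [3,4].
Its cost is 9 + 1 + 1 + 3 + 6 + 1 + 6 + 4 = 31.
(Top row then right column would cost 38.)

31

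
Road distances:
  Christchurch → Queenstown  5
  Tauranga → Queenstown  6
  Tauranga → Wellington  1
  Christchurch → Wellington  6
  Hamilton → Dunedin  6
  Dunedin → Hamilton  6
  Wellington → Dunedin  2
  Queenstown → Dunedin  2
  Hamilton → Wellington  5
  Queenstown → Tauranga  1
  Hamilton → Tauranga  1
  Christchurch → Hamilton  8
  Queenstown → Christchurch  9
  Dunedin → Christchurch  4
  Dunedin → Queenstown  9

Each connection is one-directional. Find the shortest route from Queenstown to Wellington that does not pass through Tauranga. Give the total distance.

Candidate routes:
Queenstown-Christchurch-Hamilton-Wellington: 9 + 8 + 5 = 22
Queenstown-Dunedin-Christchurch-Hamilton-Wellington: 2 + 4 + 8 + 5 = 19
Queenstown-Dunedin-Hamilton-Wellington: 2 + 6 + 5 = 13
Queenstown-Christchurch-Wellington: 9 + 6 = 15
Queenstown-Dunedin-Christchurch-Wellington: 2 + 4 + 6 = 12
Best route has total 12.

12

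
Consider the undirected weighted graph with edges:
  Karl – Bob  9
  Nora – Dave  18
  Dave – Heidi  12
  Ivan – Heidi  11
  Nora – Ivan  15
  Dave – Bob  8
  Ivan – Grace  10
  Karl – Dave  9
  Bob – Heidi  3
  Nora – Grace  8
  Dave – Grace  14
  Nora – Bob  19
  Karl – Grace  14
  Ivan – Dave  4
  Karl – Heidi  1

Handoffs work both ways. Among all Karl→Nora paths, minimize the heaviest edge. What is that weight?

Comparing a few candidate routes:
Karl-Dave-Ivan-Grace-Nora: max(9, 4, 10, 8) = 10
Karl-Heidi-Bob-Dave-Ivan-Grace-Nora: max(1, 3, 8, 4, 10, 8) = 10
Karl-Dave-Bob-Heidi-Ivan-Grace-Nora: max(9, 8, 3, 11, 10, 8) = 11
Karl-Bob-Dave-Ivan-Grace-Nora: max(9, 8, 4, 10, 8) = 10
Best route has worst link 10.

10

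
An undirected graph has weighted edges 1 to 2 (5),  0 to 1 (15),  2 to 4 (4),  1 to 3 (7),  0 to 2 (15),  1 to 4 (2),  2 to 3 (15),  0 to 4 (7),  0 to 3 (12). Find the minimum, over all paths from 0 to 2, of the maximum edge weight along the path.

Comparing a few candidate routes:
0-3-2: max(12, 15) = 15
0-3-1-2: max(12, 7, 5) = 12
0-4-1-2: max(7, 2, 5) = 7
0-3-1-4-2: max(12, 7, 2, 4) = 12
0-4-2: max(7, 4) = 7
0-1-3-2: max(15, 7, 15) = 15
Best route has worst link 7.

7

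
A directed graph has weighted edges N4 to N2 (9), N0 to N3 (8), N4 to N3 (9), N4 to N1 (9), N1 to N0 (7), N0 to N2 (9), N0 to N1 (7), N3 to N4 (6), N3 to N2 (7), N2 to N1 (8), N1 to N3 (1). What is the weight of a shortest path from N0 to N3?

Paths from N0 to N3:
N0 - N3: 8
N0 - N1 - N3: 7 + 1 = 8
N0 - N2 - N1 - N3: 9 + 8 + 1 = 18
The minimum is 8.

8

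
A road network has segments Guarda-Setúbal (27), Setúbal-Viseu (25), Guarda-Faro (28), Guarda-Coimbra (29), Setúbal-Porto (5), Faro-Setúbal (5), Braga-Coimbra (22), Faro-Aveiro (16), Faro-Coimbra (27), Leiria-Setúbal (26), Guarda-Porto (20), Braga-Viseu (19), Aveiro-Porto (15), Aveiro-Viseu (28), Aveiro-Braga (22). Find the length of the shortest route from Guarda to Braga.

51

Some routes from Guarda to Braga:
Guarda→Coimbra→Braga: 29 + 22 = 51
Guarda→Faro→Aveiro→Braga: 28 + 16 + 22 = 66
Guarda→Porto→Aveiro→Braga: 20 + 15 + 22 = 57
Guarda→Porto→Setúbal→Faro→Aveiro→Braga: 20 + 5 + 5 + 16 + 22 = 68
Guarda→Setúbal→Porto→Aveiro→Braga: 27 + 5 + 15 + 22 = 69
Guarda→Porto→Setúbal→Viseu→Braga: 20 + 5 + 25 + 19 = 69
The minimum is 51 mi.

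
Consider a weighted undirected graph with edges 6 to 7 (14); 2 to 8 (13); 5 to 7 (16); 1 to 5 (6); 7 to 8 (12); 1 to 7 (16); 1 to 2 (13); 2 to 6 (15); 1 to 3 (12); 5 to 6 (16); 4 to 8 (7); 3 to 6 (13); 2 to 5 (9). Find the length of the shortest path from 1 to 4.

Some routes from 1 to 4:
1 -> 5 -> 6 -> 2 -> 8 -> 4: 6 + 16 + 15 + 13 + 7 = 57
1 -> 5 -> 6 -> 7 -> 8 -> 4: 6 + 16 + 14 + 12 + 7 = 55
1 -> 7 -> 8 -> 4: 16 + 12 + 7 = 35
1 -> 5 -> 7 -> 8 -> 4: 6 + 16 + 12 + 7 = 41
1 -> 5 -> 2 -> 8 -> 4: 6 + 9 + 13 + 7 = 35
1 -> 2 -> 8 -> 4: 13 + 13 + 7 = 33
Shortest: 33.

33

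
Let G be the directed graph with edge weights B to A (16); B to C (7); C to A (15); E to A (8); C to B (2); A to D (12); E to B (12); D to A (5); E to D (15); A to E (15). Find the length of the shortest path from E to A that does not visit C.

8

Candidate routes:
E -> D -> A: 15 + 5 = 20
E -> B -> A: 12 + 16 = 28
E -> A: 8
Shortest: 8.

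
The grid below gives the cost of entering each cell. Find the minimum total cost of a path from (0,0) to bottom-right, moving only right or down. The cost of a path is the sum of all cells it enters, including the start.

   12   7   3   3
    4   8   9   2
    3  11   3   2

Path r0c0→r0c1→r0c2→r0c3→r1c3→r2c3: 12 + 7 + 3 + 3 + 2 + 2 = 29.

29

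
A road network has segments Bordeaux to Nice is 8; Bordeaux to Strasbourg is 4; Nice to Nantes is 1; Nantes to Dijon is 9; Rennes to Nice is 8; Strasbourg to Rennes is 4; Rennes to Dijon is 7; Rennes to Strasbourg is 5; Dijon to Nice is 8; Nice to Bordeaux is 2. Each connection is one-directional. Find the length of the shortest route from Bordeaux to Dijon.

15

Paths from Bordeaux to Dijon:
Bordeaux → Strasbourg → Rennes → Dijon: 4 + 4 + 7 = 15
Bordeaux → Nice → Nantes → Dijon: 8 + 1 + 9 = 18
Bordeaux → Strasbourg → Rennes → Nice → Nantes → Dijon: 4 + 4 + 8 + 1 + 9 = 26
Shortest: 15.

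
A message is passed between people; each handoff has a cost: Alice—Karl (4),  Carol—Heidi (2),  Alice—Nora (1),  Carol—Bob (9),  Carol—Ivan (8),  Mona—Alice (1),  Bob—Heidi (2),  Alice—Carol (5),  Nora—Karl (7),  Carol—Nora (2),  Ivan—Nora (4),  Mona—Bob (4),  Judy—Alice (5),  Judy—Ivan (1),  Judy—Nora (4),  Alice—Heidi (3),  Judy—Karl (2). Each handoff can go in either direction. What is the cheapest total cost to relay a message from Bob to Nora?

Checking several routes:
Bob→Carol→Nora: 9 + 2 = 11
Bob→Heidi→Carol→Nora: 2 + 2 + 2 = 6
Bob→Heidi→Alice→Carol→Nora: 2 + 3 + 5 + 2 = 12
Bob→Heidi→Carol→Alice→Nora: 2 + 2 + 5 + 1 = 10
Bob→Mona→Alice→Nora: 4 + 1 + 1 = 6
Bob→Heidi→Alice→Nora: 2 + 3 + 1 = 6
Shortest: 6.

6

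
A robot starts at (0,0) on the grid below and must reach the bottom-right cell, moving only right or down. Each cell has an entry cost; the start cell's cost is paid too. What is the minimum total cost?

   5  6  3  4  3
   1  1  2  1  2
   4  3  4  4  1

13

Path (0,0) (1,0) (1,1) (1,2) (1,3) (1,4) (2,4): 5 + 1 + 1 + 2 + 1 + 2 + 1 = 13.
(Top row then right column would cost 24.)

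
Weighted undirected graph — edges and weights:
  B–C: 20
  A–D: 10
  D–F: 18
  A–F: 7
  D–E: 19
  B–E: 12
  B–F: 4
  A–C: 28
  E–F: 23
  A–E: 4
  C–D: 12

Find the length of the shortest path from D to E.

14

Comparing a few candidate routes:
D-A-E: 10 + 4 = 14
D-A-F-B-E: 10 + 7 + 4 + 12 = 33
D-F-A-E: 18 + 7 + 4 = 29
D-E: 19
Best route has total 14.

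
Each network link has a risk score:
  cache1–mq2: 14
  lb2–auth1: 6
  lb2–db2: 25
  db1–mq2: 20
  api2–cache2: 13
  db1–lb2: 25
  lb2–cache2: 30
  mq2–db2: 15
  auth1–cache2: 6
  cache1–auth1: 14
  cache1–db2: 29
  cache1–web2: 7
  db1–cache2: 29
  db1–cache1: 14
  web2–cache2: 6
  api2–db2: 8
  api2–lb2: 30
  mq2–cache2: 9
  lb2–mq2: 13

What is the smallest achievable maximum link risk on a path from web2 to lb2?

Checking several routes:
web2→cache2→mq2→lb2: max(6, 9, 13) = 13
web2→cache1→mq2→lb2: max(7, 14, 13) = 14
web2→cache1→auth1→lb2: max(7, 14, 6) = 14
web2→cache2→auth1→lb2: max(6, 6, 6) = 6
web2→cache1→mq2→cache2→auth1→lb2: max(7, 14, 9, 6, 6) = 14
The minimum achievable maximum is 6.

6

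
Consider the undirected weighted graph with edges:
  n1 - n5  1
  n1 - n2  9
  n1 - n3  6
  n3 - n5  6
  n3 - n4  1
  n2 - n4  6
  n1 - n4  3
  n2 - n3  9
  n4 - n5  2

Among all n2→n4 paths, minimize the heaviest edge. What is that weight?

A few of the n2→n4 routes:
n2 -> n1 -> n5 -> n4: max(9, 1, 2) = 9
n2 -> n1 -> n3 -> n4: max(9, 6, 1) = 9
n2 -> n4: max(6) = 6
n2 -> n1 -> n3 -> n5 -> n4: max(9, 6, 6, 2) = 9
The minimum achievable maximum is 6.

6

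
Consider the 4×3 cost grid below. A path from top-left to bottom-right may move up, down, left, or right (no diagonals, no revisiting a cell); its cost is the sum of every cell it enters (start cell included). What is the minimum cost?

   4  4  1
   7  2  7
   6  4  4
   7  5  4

22

One optimal route is [0,0] → [0,1] → [1,1] → [2,1] → [2,2] → [3,2].
Its cost is 4 + 4 + 2 + 4 + 4 + 4 = 22.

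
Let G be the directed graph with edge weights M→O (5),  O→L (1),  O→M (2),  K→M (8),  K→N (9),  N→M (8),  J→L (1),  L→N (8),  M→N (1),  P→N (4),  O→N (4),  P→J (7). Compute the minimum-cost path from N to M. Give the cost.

Paths from N to M:
N → M: 8
Shortest: 8.

8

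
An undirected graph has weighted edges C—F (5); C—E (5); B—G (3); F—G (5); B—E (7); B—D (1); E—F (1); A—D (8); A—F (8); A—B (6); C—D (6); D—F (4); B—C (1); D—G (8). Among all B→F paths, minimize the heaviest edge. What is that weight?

Comparing a few candidate routes:
B → D → F: max(1, 4) = 4
B → G → F: max(3, 5) = 5
B → C → F: max(1, 5) = 5
Smallest bottleneck: 4.

4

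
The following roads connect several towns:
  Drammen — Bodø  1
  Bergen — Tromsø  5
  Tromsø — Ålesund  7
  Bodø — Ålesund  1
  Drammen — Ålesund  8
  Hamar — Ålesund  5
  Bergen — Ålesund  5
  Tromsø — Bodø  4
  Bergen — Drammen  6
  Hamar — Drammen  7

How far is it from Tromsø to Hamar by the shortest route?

Some routes from Tromsø to Hamar:
Tromsø - Bergen - Drammen - Bodø - Ålesund - Hamar: 5 + 6 + 1 + 1 + 5 = 18
Tromsø - Bergen - Ålesund - Hamar: 5 + 5 + 5 = 15
Tromsø - Bodø - Drammen - Hamar: 4 + 1 + 7 = 12
Tromsø - Bodø - Ålesund - Hamar: 4 + 1 + 5 = 10
Tromsø - Ålesund - Bodø - Drammen - Hamar: 7 + 1 + 1 + 7 = 16
Tromsø - Ålesund - Hamar: 7 + 5 = 12
The minimum is 10.

10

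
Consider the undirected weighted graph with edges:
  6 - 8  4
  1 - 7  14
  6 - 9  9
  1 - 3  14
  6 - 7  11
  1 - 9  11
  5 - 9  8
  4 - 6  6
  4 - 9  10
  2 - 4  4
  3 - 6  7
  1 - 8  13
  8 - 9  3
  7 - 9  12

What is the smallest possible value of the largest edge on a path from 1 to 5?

Comparing a few candidate routes:
1 -> 8 -> 6 -> 7 -> 9 -> 5: max(13, 4, 11, 12, 8) = 13
1 -> 9 -> 5: max(11, 8) = 11
1 -> 8 -> 6 -> 4 -> 9 -> 5: max(13, 4, 6, 10, 8) = 13
1 -> 8 -> 6 -> 9 -> 5: max(13, 4, 9, 8) = 13
1 -> 3 -> 6 -> 9 -> 5: max(14, 7, 9, 8) = 14
1 -> 8 -> 9 -> 5: max(13, 3, 8) = 13
Smallest bottleneck: 11.

11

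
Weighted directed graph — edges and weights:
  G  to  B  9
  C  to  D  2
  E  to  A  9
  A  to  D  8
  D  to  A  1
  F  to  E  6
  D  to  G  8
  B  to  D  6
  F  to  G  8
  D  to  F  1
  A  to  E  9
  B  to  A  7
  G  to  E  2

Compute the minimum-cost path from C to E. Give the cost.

Candidate routes:
C→D→A→E: 2 + 1 + 9 = 12
C→D→F→G→B→A→E: 2 + 1 + 8 + 9 + 7 + 9 = 36
C→D→F→E: 2 + 1 + 6 = 9
C→D→F→G→E: 2 + 1 + 8 + 2 = 13
C→D→G→E: 2 + 8 + 2 = 12
C→D→G→B→A→E: 2 + 8 + 9 + 7 + 9 = 35
Best route has total 9.

9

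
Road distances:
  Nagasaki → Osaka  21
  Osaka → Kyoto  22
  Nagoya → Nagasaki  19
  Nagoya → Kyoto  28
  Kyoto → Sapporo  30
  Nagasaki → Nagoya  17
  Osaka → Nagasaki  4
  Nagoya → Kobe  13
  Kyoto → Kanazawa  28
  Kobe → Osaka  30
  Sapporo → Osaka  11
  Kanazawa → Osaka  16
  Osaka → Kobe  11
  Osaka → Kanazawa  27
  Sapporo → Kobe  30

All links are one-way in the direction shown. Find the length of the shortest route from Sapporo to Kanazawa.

38

Some routes from Sapporo to Kanazawa:
Sapporo-Osaka-Kanazawa: 11 + 27 = 38
Sapporo-Osaka-Kyoto-Kanazawa: 11 + 22 + 28 = 61
Sapporo-Kobe-Osaka-Kanazawa: 30 + 30 + 27 = 87
Shortest: 38.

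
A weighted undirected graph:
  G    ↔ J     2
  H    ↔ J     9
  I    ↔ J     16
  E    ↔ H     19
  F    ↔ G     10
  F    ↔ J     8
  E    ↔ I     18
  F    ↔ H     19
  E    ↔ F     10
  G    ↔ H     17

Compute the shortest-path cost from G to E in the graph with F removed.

Paths from G to E avoiding F:
G-J-I-E: 2 + 16 + 18 = 36
G-H-E: 17 + 19 = 36
G-J-H-E: 2 + 9 + 19 = 30
G-H-J-I-E: 17 + 9 + 16 + 18 = 60
The minimum is 30.

30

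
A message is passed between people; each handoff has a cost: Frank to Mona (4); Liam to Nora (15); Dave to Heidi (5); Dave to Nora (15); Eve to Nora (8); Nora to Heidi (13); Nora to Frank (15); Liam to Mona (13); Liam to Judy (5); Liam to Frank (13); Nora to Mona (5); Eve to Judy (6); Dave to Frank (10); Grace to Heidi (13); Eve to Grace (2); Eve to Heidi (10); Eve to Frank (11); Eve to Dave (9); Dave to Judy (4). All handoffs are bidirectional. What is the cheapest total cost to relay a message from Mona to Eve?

13

Comparing a few candidate routes:
Mona → Nora → Eve: 5 + 8 = 13
Mona → Frank → Eve: 4 + 11 = 15
Mona → Frank → Dave → Eve: 4 + 10 + 9 = 23
Best route has total 13.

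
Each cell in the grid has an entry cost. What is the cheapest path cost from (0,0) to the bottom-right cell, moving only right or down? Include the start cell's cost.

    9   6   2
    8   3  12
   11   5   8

Best path: r0c0 r0c1 r1c1 r2c1 r2c2
Cost: 9 + 6 + 3 + 5 + 8 = 31
(Top row then right column would cost 37.)

31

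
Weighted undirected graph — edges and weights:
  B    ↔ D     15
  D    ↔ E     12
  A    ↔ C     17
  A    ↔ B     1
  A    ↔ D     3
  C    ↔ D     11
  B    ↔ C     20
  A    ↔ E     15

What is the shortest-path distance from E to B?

Comparing a few candidate routes:
E - A - B: 15 + 1 = 16
E - D - B: 12 + 15 = 27
E - D - A - B: 12 + 3 + 1 = 16
Shortest: 16.

16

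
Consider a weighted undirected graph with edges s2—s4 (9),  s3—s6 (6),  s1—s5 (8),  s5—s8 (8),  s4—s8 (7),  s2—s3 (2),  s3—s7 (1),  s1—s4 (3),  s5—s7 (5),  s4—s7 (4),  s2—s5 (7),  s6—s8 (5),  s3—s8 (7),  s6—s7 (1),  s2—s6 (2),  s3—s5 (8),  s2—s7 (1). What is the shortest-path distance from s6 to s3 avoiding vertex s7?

Comparing a few candidate routes:
s6 - s8 - s3: 5 + 7 = 12
s6 - s2 - s3: 2 + 2 = 4
s6 - s3: 6
Best route has total 4.

4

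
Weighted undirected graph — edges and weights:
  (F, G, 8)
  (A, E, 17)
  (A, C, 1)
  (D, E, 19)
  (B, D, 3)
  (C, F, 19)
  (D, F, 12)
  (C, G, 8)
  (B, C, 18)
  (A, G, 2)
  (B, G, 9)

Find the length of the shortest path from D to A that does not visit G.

Paths from D to A avoiding G:
D-E-A: 19 + 17 = 36
D-B-C-A: 3 + 18 + 1 = 22
D-F-C-A: 12 + 19 + 1 = 32
Shortest: 22.

22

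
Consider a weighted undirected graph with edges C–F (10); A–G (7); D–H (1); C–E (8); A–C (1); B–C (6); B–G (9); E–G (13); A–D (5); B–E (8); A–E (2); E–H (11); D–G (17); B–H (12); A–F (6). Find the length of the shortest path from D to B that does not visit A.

13

Some routes from D to B avoiding A:
D -> H -> B: 1 + 12 = 13
D -> H -> E -> B: 1 + 11 + 8 = 20
D -> G -> B: 17 + 9 = 26
D -> H -> E -> C -> B: 1 + 11 + 8 + 6 = 26
Best route has total 13.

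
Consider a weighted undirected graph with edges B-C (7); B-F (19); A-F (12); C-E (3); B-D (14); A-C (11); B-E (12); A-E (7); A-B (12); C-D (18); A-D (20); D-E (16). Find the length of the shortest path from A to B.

12

Comparing a few candidate routes:
A → B: 12
A → F → B: 12 + 19 = 31
A → C → B: 11 + 7 = 18
A → E → B: 7 + 12 = 19
A → C → E → B: 11 + 3 + 12 = 26
A → E → C → B: 7 + 3 + 7 = 17
Best route has total 12.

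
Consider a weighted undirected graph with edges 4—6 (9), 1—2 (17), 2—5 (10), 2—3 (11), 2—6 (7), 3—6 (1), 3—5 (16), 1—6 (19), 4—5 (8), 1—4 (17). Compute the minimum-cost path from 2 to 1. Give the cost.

17

Comparing a few candidate routes:
2→6→1: 7 + 19 = 26
2→3→6→1: 11 + 1 + 19 = 31
2→1: 17
2→6→4→1: 7 + 9 + 17 = 33
2→5→4→1: 10 + 8 + 17 = 35
2→3→6→4→1: 11 + 1 + 9 + 17 = 38
Shortest: 17.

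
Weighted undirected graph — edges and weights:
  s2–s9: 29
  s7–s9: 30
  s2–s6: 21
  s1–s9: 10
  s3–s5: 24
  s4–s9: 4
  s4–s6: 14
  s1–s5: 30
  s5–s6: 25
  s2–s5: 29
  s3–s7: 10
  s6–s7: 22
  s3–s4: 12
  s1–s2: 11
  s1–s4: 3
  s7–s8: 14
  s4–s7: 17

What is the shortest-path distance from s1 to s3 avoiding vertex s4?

50

Comparing a few candidate routes:
s1 - s2 - s6 - s5 - s3: 11 + 21 + 25 + 24 = 81
s1 - s2 - s9 - s7 - s3: 11 + 29 + 30 + 10 = 80
s1 - s2 - s5 - s3: 11 + 29 + 24 = 64
s1 - s2 - s6 - s7 - s3: 11 + 21 + 22 + 10 = 64
s1 - s5 - s3: 30 + 24 = 54
s1 - s9 - s7 - s3: 10 + 30 + 10 = 50
Shortest: 50.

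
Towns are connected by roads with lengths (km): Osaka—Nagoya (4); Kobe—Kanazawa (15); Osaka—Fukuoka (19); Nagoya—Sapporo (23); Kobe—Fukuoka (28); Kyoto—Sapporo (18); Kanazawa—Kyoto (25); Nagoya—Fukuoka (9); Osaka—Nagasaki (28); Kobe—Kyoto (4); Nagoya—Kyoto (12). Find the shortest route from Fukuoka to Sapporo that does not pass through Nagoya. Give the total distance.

Paths from Fukuoka to Sapporo avoiding Nagoya:
Fukuoka -> Kobe -> Kanazawa -> Kyoto -> Sapporo: 28 + 15 + 25 + 18 = 86
Fukuoka -> Kobe -> Kyoto -> Sapporo: 28 + 4 + 18 = 50
Shortest: 50 km.

50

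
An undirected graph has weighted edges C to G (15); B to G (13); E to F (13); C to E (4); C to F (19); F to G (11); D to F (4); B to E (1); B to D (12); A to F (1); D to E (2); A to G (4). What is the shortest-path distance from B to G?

12

A few of the B→G routes:
B-E-F-A-G: 1 + 13 + 1 + 4 = 19
B-E-D-F-A-G: 1 + 2 + 4 + 1 + 4 = 12
B-G: 13
B-E-C-G: 1 + 4 + 15 = 20
B-E-D-F-G: 1 + 2 + 4 + 11 = 18
The minimum is 12.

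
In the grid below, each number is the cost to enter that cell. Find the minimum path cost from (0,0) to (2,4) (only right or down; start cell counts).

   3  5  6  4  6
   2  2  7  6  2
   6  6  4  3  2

22

Cheapest: (0,0) -> (1,0) -> (1,1) -> (2,1) -> (2,2) -> (2,3) -> (2,4)
  3 + 2 + 2 + 6 + 4 + 3 + 2 = 22
For comparison, the top-then-right route costs 28.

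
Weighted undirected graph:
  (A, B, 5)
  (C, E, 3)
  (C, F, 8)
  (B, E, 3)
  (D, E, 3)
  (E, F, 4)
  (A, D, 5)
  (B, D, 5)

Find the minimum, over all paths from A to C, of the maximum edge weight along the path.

Comparing a few candidate routes:
A - D - E - C: max(5, 3, 3) = 5
A - D - B - E - C: max(5, 5, 3, 3) = 5
A - B - E - F - C: max(5, 3, 4, 8) = 8
A - B - D - E - C: max(5, 5, 3, 3) = 5
A - B - D - E - F - C: max(5, 5, 3, 4, 8) = 8
A - B - E - C: max(5, 3, 3) = 5
Smallest bottleneck: 5.

5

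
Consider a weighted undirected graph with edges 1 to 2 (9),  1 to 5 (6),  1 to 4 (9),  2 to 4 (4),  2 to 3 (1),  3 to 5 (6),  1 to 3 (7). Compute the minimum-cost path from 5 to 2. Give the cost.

Some routes from 5 to 2:
5 → 1 → 3 → 2: 6 + 7 + 1 = 14
5 → 1 → 2: 6 + 9 = 15
5 → 3 → 2: 6 + 1 = 7
Shortest: 7.

7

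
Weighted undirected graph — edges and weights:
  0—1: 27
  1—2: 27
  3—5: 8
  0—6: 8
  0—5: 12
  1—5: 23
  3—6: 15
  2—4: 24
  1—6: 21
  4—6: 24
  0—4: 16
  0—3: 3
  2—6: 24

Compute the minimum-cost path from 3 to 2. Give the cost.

A few of the 3→2 routes:
3 -> 5 -> 0 -> 6 -> 2: 8 + 12 + 8 + 24 = 52
3 -> 0 -> 4 -> 2: 3 + 16 + 24 = 43
3 -> 6 -> 2: 15 + 24 = 39
3 -> 0 -> 6 -> 2: 3 + 8 + 24 = 35
Shortest: 35.

35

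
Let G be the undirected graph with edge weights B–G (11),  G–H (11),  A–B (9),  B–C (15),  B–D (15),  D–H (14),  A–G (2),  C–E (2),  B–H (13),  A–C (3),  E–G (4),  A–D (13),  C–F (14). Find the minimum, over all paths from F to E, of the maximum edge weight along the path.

A few of the F→E routes:
F-C-A-B-H-G-E: max(14, 3, 9, 13, 11, 4) = 14
F-C-A-B-G-E: max(14, 3, 9, 11, 4) = 14
F-C-A-G-E: max(14, 3, 2, 4) = 14
The minimum achievable maximum is 14.

14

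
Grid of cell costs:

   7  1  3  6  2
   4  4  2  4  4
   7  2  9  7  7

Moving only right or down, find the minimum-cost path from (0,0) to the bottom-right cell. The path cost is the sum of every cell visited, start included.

Cheapest: (0,0) → (0,1) → (0,2) → (1,2) → (1,3) → (1,4) → (2,4)
  7 + 1 + 3 + 2 + 4 + 4 + 7 = 28
(Top row then right column would cost 30.)

28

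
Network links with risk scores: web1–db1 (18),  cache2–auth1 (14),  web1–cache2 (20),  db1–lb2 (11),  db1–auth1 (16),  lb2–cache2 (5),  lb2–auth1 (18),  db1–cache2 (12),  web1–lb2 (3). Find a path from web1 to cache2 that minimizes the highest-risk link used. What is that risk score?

Comparing a few candidate routes:
web1-lb2-auth1-db1-cache2: max(3, 18, 16, 12) = 18
web1-lb2-db1-auth1-cache2: max(3, 11, 16, 14) = 16
web1-lb2-db1-cache2: max(3, 11, 12) = 12
web1-lb2-cache2: max(3, 5) = 5
The minimum achievable maximum is 5.

5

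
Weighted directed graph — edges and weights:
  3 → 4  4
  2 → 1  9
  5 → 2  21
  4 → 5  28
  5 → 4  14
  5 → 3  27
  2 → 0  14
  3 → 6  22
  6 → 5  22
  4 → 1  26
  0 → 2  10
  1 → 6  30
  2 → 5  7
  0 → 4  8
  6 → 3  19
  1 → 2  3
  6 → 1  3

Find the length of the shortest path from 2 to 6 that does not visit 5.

Paths from 2 to 6 avoiding 5:
2→1→6: 9 + 30 = 39
2→0→4→1→6: 14 + 8 + 26 + 30 = 78
Shortest: 39.

39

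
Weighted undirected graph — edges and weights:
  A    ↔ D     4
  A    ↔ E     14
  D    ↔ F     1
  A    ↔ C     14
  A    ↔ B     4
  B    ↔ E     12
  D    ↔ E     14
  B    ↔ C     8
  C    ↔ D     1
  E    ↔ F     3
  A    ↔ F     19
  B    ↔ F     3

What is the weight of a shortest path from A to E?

Some routes from A to E:
A -> B -> E: 4 + 12 = 16
A -> B -> C -> D -> F -> E: 4 + 8 + 1 + 1 + 3 = 17
A -> B -> F -> E: 4 + 3 + 3 = 10
A -> E: 14
A -> D -> F -> E: 4 + 1 + 3 = 8
Shortest: 8.

8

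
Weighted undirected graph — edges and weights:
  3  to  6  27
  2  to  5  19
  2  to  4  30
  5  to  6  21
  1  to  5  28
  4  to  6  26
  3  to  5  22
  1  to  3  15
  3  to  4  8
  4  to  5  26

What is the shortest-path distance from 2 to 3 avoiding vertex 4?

Paths from 2 to 3 avoiding 4:
2 - 5 - 6 - 3: 19 + 21 + 27 = 67
2 - 5 - 3: 19 + 22 = 41
2 - 5 - 1 - 3: 19 + 28 + 15 = 62
Best route has total 41.

41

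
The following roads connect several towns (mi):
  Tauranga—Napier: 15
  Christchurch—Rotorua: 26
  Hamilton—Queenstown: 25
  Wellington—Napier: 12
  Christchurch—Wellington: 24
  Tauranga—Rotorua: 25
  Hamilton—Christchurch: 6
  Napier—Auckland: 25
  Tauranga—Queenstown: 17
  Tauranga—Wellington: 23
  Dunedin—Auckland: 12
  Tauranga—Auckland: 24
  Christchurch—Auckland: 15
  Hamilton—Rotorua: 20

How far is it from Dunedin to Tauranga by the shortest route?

36

Comparing a few candidate routes:
Dunedin→Auckland→Napier→Wellington→Tauranga: 12 + 25 + 12 + 23 = 72
Dunedin→Auckland→Tauranga: 12 + 24 = 36
Dunedin→Auckland→Napier→Tauranga: 12 + 25 + 15 = 52
The minimum is 36 mi.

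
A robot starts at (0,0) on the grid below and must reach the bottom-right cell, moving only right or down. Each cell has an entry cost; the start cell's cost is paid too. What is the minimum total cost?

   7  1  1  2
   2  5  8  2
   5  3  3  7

20

Best path: [0,0] [0,1] [0,2] [0,3] [1,3] [2,3]
Cost: 7 + 1 + 1 + 2 + 2 + 7 = 20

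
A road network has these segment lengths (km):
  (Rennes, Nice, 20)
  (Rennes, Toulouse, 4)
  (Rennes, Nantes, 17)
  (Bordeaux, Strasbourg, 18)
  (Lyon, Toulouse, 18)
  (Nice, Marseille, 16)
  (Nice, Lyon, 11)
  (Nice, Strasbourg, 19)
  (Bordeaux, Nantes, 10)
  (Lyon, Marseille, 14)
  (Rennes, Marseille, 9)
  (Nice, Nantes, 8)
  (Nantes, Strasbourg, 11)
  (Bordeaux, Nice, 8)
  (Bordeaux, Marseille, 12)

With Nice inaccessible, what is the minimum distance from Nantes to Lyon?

36

Candidate routes:
Nantes→Strasbourg→Bordeaux→Marseille→Rennes→Toulouse→Lyon: 11 + 18 + 12 + 9 + 4 + 18 = 72
Nantes→Bordeaux→Marseille→Rennes→Toulouse→Lyon: 10 + 12 + 9 + 4 + 18 = 53
Nantes→Rennes→Marseille→Lyon: 17 + 9 + 14 = 40
Nantes→Strasbourg→Bordeaux→Marseille→Lyon: 11 + 18 + 12 + 14 = 55
Nantes→Bordeaux→Marseille→Lyon: 10 + 12 + 14 = 36
Nantes→Rennes→Toulouse→Lyon: 17 + 4 + 18 = 39
Best route has total 36 km.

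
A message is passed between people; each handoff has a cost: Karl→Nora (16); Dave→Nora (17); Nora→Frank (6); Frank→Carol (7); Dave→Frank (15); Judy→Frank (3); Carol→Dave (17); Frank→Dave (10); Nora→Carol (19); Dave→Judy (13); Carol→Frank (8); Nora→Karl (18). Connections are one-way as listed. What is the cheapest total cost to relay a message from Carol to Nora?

34

Paths from Carol to Nora:
Carol-Frank-Dave-Nora: 8 + 10 + 17 = 35
Carol-Dave-Nora: 17 + 17 = 34
Best route has total 34.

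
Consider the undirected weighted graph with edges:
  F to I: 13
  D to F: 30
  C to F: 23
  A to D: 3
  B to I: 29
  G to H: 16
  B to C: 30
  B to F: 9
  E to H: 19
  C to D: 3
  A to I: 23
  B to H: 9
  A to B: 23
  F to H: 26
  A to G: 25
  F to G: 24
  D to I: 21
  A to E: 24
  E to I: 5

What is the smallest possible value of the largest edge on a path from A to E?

21

Comparing a few candidate routes:
A-B-F-I-E: max(23, 9, 13, 5) = 23
A-B-F-C-D-I-E: max(23, 9, 23, 3, 21, 5) = 23
A-D-I-E: max(3, 21, 5) = 21
A-D-I-F-B-H-E: max(3, 21, 13, 9, 9, 19) = 21
A-D-C-F-B-H-E: max(3, 3, 23, 9, 9, 19) = 23
A-B-H-E: max(23, 9, 19) = 23
Best route has worst link 21.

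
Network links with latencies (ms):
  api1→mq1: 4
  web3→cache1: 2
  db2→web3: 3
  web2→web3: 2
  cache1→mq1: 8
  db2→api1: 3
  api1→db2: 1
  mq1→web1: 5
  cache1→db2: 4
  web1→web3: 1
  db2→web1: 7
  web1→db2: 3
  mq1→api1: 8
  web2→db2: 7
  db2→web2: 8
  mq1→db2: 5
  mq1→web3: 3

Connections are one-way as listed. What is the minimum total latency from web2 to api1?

10

A few of the web2→api1 routes:
web2→db2→api1: 7 + 3 = 10
web2→db2→web3→cache1→mq1→api1: 7 + 3 + 2 + 8 + 8 = 28
web2→web3→cache1→db2→api1: 2 + 2 + 4 + 3 = 11
web2→web3→cache1→mq1→db2→api1: 2 + 2 + 8 + 5 + 3 = 20
web2→web3→cache1→mq1→web1→db2→api1: 2 + 2 + 8 + 5 + 3 + 3 = 23
web2→web3→cache1→mq1→api1: 2 + 2 + 8 + 8 = 20
The minimum is 10 ms.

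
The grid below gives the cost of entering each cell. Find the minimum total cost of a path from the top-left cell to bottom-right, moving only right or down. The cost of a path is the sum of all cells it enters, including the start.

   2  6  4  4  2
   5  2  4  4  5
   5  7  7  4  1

22

One optimal route is (0,0) → (1,0) → (1,1) → (1,2) → (1,3) → (2,3) → (2,4).
Its cost is 2 + 5 + 2 + 4 + 4 + 4 + 1 = 22.
(Top row then right column would cost 24.)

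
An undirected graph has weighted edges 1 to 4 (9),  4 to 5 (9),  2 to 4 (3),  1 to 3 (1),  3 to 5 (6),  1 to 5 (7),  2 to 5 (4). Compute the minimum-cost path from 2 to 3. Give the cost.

A few of the 2→3 routes:
2 -> 4 -> 5 -> 3: 3 + 9 + 6 = 18
2 -> 4 -> 1 -> 3: 3 + 9 + 1 = 13
2 -> 5 -> 3: 4 + 6 = 10
2 -> 4 -> 5 -> 1 -> 3: 3 + 9 + 7 + 1 = 20
2 -> 5 -> 1 -> 3: 4 + 7 + 1 = 12
Best route has total 10.

10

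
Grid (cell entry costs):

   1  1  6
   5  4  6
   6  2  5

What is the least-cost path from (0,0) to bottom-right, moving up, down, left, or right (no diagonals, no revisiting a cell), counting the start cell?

Cheapest: (0,0) (0,1) (1,1) (2,1) (2,2)
  1 + 1 + 4 + 2 + 5 = 13

13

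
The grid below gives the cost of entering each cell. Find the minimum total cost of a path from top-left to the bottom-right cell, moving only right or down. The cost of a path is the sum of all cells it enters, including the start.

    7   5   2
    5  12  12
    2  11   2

Path [0,0] -> [1,0] -> [2,0] -> [2,1] -> [2,2]: 7 + 5 + 2 + 11 + 2 = 27.

27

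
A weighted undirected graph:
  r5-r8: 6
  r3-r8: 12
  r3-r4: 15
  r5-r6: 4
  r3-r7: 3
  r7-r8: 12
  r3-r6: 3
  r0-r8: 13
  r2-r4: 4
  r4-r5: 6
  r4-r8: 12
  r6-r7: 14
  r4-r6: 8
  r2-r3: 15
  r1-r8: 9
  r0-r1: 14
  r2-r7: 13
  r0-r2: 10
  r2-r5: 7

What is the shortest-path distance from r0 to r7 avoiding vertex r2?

25

A few of the r0→r7 routes:
r0 -> r1 -> r8 -> r7: 14 + 9 + 12 = 35
r0 -> r8 -> r3 -> r7: 13 + 12 + 3 = 28
r0 -> r8 -> r5 -> r6 -> r3 -> r7: 13 + 6 + 4 + 3 + 3 = 29
r0 -> r8 -> r7: 13 + 12 = 25
r0 -> r8 -> r5 -> r6 -> r7: 13 + 6 + 4 + 14 = 37
The minimum is 25.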